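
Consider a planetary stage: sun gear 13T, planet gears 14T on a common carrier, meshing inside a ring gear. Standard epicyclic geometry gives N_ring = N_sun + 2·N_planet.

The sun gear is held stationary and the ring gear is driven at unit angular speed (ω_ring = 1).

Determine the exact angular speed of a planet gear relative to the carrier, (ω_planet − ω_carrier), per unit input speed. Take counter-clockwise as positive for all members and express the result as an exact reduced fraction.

533/756

N_ring = 13 + 2·14 = 41
13(ω_s−ω_c) = −41(ω_r−ω_c),  ω_s=0, ω_r=1
13(0−ω_c) = −41(1−ω_c)  ⇒  54ω_c = 41  ⇒  ω_c = 41/54
sun–planet: 13·(0−41/54) = −14·(ω_p−ω_c)  ⇒  ω_p−ω_c = −(13/14)·(-41/54) = 533/756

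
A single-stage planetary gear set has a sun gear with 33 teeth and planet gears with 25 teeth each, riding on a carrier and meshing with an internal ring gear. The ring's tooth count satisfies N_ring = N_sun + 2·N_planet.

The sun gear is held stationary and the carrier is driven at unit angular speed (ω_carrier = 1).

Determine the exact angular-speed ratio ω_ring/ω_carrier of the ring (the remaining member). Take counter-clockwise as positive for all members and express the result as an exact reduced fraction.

N_ring = 33 + 2·25 = 83
33(ω_s−ω_c) = −83(ω_r−ω_c),  ω_s=0, ω_c=1
ω_r = 1 − (33/83)(0−1) = 116/83
ω_r/ω_c = 116/83

116/83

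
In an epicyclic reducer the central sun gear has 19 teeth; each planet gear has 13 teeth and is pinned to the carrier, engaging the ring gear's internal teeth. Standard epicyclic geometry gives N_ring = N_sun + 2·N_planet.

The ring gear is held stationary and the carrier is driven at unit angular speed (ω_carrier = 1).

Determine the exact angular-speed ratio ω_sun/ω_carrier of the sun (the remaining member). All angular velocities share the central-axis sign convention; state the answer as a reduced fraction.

64/19

N_ring = 19 + 2·13 = 45
19(ω_s−ω_c) = −45(ω_r−ω_c),  ω_r=0, ω_c=1
ω_s = 1 − (45/19)(0−1) = 64/19
ω_s/ω_c = 64/19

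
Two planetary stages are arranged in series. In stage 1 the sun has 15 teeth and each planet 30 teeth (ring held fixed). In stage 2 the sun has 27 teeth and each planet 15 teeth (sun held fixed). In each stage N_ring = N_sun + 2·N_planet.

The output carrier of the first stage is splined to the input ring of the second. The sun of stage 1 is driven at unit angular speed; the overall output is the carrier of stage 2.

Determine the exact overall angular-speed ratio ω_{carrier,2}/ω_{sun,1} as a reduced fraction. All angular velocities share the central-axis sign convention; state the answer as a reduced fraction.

Stage 1: N_ring = 15 + 2·30 = 75
Stage 1: 15(ω_s−ω_c) = −75(ω_r−ω_c),  ω_r=0, ω_s=1
Stage 1: 15(1−ω_c) = −75(0−ω_c)  ⇒  90ω_c = 15  ⇒  ω_c = 1/6
  ⇒ ω_c¹/ω_s¹ = 1/6
Stage 2: N_ring = 27 + 2·15 = 57
Stage 2: 27(ω_s−ω_c) = −57(ω_r−ω_c),  ω_s=0, ω_r=1
Stage 2: 27(0−ω_c) = −57(1−ω_c)  ⇒  84ω_c = 57  ⇒  ω_c = 19/28
  ⇒ ω_c²/ω_r² = 19/28
Coupling ω_r² = ω_c¹ ⇒ overall = 1/6 × 19/28 = 19/168

19/168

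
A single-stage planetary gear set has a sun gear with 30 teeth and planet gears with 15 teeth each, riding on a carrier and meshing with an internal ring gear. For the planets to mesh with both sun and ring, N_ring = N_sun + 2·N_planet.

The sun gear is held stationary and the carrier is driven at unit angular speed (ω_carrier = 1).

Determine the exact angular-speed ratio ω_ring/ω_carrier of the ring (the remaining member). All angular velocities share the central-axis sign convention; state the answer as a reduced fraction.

3/2

N_ring = 30 + 2·15 = 60
30(ω_s−ω_c) = −60(ω_r−ω_c),  ω_s=0, ω_c=1
ω_r = 1 − (30/60)(0−1) = 3/2
ω_r/ω_c = 3/2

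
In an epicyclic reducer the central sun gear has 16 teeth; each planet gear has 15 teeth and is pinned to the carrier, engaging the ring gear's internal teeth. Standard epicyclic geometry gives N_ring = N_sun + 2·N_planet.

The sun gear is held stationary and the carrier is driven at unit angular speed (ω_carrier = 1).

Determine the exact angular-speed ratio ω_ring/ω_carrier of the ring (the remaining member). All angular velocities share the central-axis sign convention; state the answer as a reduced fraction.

31/23

N_ring = 16 + 2·15 = 46
16(ω_s−ω_c) = −46(ω_r−ω_c),  ω_s=0, ω_c=1
ω_r = 1 − (16/46)(0−1) = 31/23
ω_r/ω_c = 31/23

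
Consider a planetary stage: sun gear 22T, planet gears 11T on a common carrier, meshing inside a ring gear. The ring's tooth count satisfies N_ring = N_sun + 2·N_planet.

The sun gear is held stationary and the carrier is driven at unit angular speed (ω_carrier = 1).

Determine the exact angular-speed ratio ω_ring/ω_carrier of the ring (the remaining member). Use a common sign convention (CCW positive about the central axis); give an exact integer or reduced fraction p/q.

3/2

N_ring = 22 + 2·11 = 44
22(ω_s−ω_c) = −44(ω_r−ω_c),  ω_s=0, ω_c=1
ω_r = 1 − (22/44)(0−1) = 3/2
ω_r/ω_c = 3/2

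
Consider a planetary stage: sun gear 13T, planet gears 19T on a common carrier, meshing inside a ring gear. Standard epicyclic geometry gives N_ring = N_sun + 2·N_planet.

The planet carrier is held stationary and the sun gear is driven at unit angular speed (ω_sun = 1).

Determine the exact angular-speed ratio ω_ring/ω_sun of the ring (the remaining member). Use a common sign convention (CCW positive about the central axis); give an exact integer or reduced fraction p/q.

-13/51

N_ring = 13 + 2·19 = 51
13(ω_s−ω_c) = −51(ω_r−ω_c),  ω_c=0, ω_s=1
ω_r = 0 − (13/51)(1−0) = -13/51
ω_r/ω_s = -13/51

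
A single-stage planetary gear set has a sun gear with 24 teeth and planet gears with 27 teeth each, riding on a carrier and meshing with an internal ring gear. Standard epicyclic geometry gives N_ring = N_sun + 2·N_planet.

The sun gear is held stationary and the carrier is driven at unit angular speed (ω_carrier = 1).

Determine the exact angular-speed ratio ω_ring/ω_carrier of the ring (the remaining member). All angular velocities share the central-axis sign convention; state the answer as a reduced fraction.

17/13

N_ring = 24 + 2·27 = 78
24(ω_s−ω_c) = −78(ω_r−ω_c),  ω_s=0, ω_c=1
ω_r = 1 − (24/78)(0−1) = 17/13
ω_r/ω_c = 17/13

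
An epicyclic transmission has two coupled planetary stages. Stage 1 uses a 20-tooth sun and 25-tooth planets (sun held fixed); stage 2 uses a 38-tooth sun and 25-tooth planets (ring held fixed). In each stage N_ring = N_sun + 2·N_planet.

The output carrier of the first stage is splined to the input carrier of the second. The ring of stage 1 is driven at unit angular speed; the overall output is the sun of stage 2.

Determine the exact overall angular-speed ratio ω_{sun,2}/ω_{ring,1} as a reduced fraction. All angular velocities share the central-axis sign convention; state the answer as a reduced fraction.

49/19

Stage 1: N_ring = 20 + 2·25 = 70
Stage 1: 20(ω_s−ω_c) = −70(ω_r−ω_c),  ω_s=0, ω_r=1
Stage 1: 20(0−ω_c) = −70(1−ω_c)  ⇒  90ω_c = 70  ⇒  ω_c = 7/9
  ⇒ ω_c¹/ω_r¹ = 7/9
Stage 2: N_ring = 38 + 2·25 = 88
Stage 2: 38(ω_s−ω_c) = −88(ω_r−ω_c),  ω_r=0, ω_c=1
Stage 2: ω_s = 1 − (88/38)(0−1) = 63/19
  ⇒ ω_s²/ω_c² = 63/19
Coupling ω_c² = ω_c¹ ⇒ overall = 7/9 × 63/19 = 49/19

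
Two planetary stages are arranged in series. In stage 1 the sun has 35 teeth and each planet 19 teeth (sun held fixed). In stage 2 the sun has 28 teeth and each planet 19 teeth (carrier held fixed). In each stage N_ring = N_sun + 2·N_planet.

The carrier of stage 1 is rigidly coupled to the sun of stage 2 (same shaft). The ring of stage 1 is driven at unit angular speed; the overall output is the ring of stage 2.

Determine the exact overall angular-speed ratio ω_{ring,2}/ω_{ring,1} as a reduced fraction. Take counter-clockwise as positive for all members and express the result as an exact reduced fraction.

-511/1782

Stage 1: N_ring = 35 + 2·19 = 73
Stage 1: 35(ω_s−ω_c) = −73(ω_r−ω_c),  ω_s=0, ω_r=1
Stage 1: 35(0−ω_c) = −73(1−ω_c)  ⇒  108ω_c = 73  ⇒  ω_c = 73/108
  ⇒ ω_c¹/ω_r¹ = 73/108
Stage 2: N_ring = 28 + 2·19 = 66
Stage 2: 28(ω_s−ω_c) = −66(ω_r−ω_c),  ω_c=0, ω_s=1
Stage 2: ω_r = 0 − (28/66)(1−0) = -14/33
  ⇒ ω_r²/ω_s² = -14/33
Coupling ω_s² = ω_c¹ ⇒ overall = 73/108 × -14/33 = -511/1782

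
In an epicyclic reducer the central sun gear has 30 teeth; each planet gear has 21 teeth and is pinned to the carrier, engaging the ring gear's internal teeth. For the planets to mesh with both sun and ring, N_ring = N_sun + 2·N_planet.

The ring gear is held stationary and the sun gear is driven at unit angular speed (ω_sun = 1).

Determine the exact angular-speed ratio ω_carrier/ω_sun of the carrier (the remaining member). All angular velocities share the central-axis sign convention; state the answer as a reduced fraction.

N_ring = 30 + 2·21 = 72
30(ω_s−ω_c) = −72(ω_r−ω_c),  ω_r=0, ω_s=1
30(1−ω_c) = −72(0−ω_c)  ⇒  102ω_c = 30  ⇒  ω_c = 5/17
ω_c/ω_s = 5/17

5/17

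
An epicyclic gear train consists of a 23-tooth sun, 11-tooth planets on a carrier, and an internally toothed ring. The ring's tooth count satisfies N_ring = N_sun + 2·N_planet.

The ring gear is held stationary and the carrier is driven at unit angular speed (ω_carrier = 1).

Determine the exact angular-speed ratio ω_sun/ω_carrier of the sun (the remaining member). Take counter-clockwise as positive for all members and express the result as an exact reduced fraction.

68/23

N_ring = 23 + 2·11 = 45
23(ω_s−ω_c) = −45(ω_r−ω_c),  ω_r=0, ω_c=1
ω_s = 1 − (45/23)(0−1) = 68/23
ω_s/ω_c = 68/23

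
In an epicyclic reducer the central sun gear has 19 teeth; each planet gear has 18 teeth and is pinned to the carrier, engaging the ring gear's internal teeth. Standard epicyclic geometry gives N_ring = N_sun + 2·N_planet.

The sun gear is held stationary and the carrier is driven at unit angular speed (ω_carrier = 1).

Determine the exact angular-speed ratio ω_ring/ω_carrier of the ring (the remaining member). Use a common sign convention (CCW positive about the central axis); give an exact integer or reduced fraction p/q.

N_ring = 19 + 2·18 = 55
19(ω_s−ω_c) = −55(ω_r−ω_c),  ω_s=0, ω_c=1
ω_r = 1 − (19/55)(0−1) = 74/55
ω_r/ω_c = 74/55

74/55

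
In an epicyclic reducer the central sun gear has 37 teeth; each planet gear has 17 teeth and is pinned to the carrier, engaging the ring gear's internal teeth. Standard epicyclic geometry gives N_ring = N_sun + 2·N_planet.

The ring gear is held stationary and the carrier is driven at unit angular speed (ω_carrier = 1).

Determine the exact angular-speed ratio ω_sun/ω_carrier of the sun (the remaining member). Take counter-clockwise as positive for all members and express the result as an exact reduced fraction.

108/37

N_ring = 37 + 2·17 = 71
37(ω_s−ω_c) = −71(ω_r−ω_c),  ω_r=0, ω_c=1
ω_s = 1 − (71/37)(0−1) = 108/37
ω_s/ω_c = 108/37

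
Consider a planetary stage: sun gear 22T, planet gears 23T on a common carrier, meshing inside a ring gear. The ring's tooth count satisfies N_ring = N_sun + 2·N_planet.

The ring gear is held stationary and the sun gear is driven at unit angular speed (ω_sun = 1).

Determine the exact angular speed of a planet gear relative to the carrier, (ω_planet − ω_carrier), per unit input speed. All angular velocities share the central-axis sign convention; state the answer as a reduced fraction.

-748/1035

N_ring = 22 + 2·23 = 68
22(ω_s−ω_c) = −68(ω_r−ω_c),  ω_r=0, ω_s=1
22(1−ω_c) = −68(0−ω_c)  ⇒  90ω_c = 22  ⇒  ω_c = 11/45
sun–planet: 22·(1−11/45) = −23·(ω_p−ω_c)  ⇒  ω_p−ω_c = −(22/23)·(34/45) = -748/1035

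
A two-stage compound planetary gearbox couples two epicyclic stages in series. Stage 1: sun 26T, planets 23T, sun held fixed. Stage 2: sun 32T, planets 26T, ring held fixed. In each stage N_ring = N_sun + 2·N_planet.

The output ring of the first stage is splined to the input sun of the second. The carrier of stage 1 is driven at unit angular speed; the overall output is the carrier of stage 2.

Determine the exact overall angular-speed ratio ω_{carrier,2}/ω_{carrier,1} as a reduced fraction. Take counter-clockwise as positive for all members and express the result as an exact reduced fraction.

98/261

Stage 1: N_ring = 26 + 2·23 = 72
Stage 1: 26(ω_s−ω_c) = −72(ω_r−ω_c),  ω_s=0, ω_c=1
Stage 1: ω_r = 1 − (26/72)(0−1) = 49/36
  ⇒ ω_r¹/ω_c¹ = 49/36
Stage 2: N_ring = 32 + 2·26 = 84
Stage 2: 32(ω_s−ω_c) = −84(ω_r−ω_c),  ω_r=0, ω_s=1
Stage 2: 32(1−ω_c) = −84(0−ω_c)  ⇒  116ω_c = 32  ⇒  ω_c = 8/29
  ⇒ ω_c²/ω_s² = 8/29
Coupling ω_s² = ω_r¹ ⇒ overall = 49/36 × 8/29 = 98/261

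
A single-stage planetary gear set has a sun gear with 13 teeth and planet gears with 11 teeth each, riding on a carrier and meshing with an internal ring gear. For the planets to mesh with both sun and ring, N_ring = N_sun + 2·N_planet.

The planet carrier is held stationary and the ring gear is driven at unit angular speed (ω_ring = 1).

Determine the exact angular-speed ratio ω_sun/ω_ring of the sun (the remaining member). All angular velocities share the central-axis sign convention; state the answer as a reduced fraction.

N_ring = 13 + 2·11 = 35
13(ω_s−ω_c) = −35(ω_r−ω_c),  ω_c=0, ω_r=1
ω_s = 0 − (35/13)(1−0) = -35/13
ω_s/ω_r = -35/13

-35/13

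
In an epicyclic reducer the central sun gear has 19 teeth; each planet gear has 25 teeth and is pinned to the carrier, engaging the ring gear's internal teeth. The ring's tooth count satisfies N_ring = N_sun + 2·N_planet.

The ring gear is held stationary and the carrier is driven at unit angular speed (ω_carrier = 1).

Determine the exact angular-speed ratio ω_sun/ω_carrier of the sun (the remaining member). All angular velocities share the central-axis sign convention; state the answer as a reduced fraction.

88/19

N_ring = 19 + 2·25 = 69
19(ω_s−ω_c) = −69(ω_r−ω_c),  ω_r=0, ω_c=1
ω_s = 1 − (69/19)(0−1) = 88/19
ω_s/ω_c = 88/19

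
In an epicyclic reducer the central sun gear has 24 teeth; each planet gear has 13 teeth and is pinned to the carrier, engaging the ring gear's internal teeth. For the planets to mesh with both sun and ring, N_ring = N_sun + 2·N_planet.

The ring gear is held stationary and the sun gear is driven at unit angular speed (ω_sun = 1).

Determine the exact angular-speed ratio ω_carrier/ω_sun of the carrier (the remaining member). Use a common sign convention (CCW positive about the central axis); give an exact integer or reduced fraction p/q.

N_ring = 24 + 2·13 = 50
24(ω_s−ω_c) = −50(ω_r−ω_c),  ω_r=0, ω_s=1
24(1−ω_c) = −50(0−ω_c)  ⇒  74ω_c = 24  ⇒  ω_c = 12/37
ω_c/ω_s = 12/37

12/37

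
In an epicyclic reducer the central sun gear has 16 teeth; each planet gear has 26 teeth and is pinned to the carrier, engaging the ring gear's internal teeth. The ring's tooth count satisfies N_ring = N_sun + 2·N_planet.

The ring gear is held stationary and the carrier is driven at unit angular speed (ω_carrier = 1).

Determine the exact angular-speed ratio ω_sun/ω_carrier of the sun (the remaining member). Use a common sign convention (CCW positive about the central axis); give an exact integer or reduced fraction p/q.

21/4

N_ring = 16 + 2·26 = 68
16(ω_s−ω_c) = −68(ω_r−ω_c),  ω_r=0, ω_c=1
ω_s = 1 − (68/16)(0−1) = 21/4
ω_s/ω_c = 21/4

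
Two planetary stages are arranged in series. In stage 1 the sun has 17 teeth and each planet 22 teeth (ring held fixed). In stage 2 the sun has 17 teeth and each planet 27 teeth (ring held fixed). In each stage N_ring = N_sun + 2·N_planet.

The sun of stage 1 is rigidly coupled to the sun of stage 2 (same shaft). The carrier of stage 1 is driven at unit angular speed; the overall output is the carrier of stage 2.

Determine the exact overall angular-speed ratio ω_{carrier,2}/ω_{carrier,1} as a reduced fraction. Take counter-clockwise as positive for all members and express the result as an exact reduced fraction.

39/44

Stage 1: N_ring = 17 + 2·22 = 61
Stage 1: 17(ω_s−ω_c) = −61(ω_r−ω_c),  ω_r=0, ω_c=1
Stage 1: ω_s = 1 − (61/17)(0−1) = 78/17
  ⇒ ω_s¹/ω_c¹ = 78/17
Stage 2: N_ring = 17 + 2·27 = 71
Stage 2: 17(ω_s−ω_c) = −71(ω_r−ω_c),  ω_r=0, ω_s=1
Stage 2: 17(1−ω_c) = −71(0−ω_c)  ⇒  88ω_c = 17  ⇒  ω_c = 17/88
  ⇒ ω_c²/ω_s² = 17/88
Coupling ω_s² = ω_s¹ ⇒ overall = 78/17 × 17/88 = 39/44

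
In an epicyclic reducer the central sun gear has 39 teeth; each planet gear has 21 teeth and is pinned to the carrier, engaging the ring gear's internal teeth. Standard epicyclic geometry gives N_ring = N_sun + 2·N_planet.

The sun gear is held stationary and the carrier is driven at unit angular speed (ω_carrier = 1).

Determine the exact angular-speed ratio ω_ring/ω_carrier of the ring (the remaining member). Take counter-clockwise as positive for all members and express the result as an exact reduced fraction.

40/27

N_ring = 39 + 2·21 = 81
39(ω_s−ω_c) = −81(ω_r−ω_c),  ω_s=0, ω_c=1
ω_r = 1 − (39/81)(0−1) = 40/27
ω_r/ω_c = 40/27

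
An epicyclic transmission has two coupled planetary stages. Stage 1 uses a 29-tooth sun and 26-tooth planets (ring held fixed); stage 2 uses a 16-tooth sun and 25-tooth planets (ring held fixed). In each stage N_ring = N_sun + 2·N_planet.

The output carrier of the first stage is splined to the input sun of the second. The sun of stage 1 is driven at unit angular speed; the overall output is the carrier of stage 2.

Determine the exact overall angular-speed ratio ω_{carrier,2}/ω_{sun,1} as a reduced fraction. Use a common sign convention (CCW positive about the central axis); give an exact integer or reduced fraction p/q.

Stage 1: N_ring = 29 + 2·26 = 81
Stage 1: 29(ω_s−ω_c) = −81(ω_r−ω_c),  ω_r=0, ω_s=1
Stage 1: 29(1−ω_c) = −81(0−ω_c)  ⇒  110ω_c = 29  ⇒  ω_c = 29/110
  ⇒ ω_c¹/ω_s¹ = 29/110
Stage 2: N_ring = 16 + 2·25 = 66
Stage 2: 16(ω_s−ω_c) = −66(ω_r−ω_c),  ω_r=0, ω_s=1
Stage 2: 16(1−ω_c) = −66(0−ω_c)  ⇒  82ω_c = 16  ⇒  ω_c = 8/41
  ⇒ ω_c²/ω_s² = 8/41
Coupling ω_s² = ω_c¹ ⇒ overall = 29/110 × 8/41 = 116/2255

116/2255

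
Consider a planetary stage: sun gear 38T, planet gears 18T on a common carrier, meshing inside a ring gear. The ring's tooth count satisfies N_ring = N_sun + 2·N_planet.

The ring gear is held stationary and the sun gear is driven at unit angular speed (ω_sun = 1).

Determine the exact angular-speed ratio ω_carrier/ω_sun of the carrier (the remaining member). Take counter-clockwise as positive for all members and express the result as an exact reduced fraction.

N_ring = 38 + 2·18 = 74
38(ω_s−ω_c) = −74(ω_r−ω_c),  ω_r=0, ω_s=1
38(1−ω_c) = −74(0−ω_c)  ⇒  112ω_c = 38  ⇒  ω_c = 19/56
ω_c/ω_s = 19/56

19/56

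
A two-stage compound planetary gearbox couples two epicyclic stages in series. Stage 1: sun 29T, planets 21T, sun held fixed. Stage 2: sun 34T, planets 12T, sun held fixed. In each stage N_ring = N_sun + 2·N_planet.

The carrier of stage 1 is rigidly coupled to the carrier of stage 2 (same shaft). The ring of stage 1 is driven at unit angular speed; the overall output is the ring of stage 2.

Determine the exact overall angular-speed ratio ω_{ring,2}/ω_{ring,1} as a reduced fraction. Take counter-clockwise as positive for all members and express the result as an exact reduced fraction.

Stage 1: N_ring = 29 + 2·21 = 71
Stage 1: 29(ω_s−ω_c) = −71(ω_r−ω_c),  ω_s=0, ω_r=1
Stage 1: 29(0−ω_c) = −71(1−ω_c)  ⇒  100ω_c = 71  ⇒  ω_c = 71/100
  ⇒ ω_c¹/ω_r¹ = 71/100
Stage 2: N_ring = 34 + 2·12 = 58
Stage 2: 34(ω_s−ω_c) = −58(ω_r−ω_c),  ω_s=0, ω_c=1
Stage 2: ω_r = 1 − (34/58)(0−1) = 46/29
  ⇒ ω_r²/ω_c² = 46/29
Coupling ω_c² = ω_c¹ ⇒ overall = 71/100 × 46/29 = 1633/1450

1633/1450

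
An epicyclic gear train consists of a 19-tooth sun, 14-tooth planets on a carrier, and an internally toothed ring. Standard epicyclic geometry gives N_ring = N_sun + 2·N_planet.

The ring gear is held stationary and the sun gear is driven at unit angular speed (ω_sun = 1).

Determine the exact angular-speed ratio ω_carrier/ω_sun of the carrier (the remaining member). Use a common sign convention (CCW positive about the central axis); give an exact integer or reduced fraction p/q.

19/66

N_ring = 19 + 2·14 = 47
19(ω_s−ω_c) = −47(ω_r−ω_c),  ω_r=0, ω_s=1
19(1−ω_c) = −47(0−ω_c)  ⇒  66ω_c = 19  ⇒  ω_c = 19/66
ω_c/ω_s = 19/66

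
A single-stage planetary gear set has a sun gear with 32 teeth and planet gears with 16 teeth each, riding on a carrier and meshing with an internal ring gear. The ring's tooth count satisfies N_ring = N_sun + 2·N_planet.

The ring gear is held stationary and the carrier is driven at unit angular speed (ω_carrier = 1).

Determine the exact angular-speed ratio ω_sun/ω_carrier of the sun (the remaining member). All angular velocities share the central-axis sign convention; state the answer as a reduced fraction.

3

N_ring = 32 + 2·16 = 64
32(ω_s−ω_c) = −64(ω_r−ω_c),  ω_r=0, ω_c=1
ω_s = 1 − (64/32)(0−1) = 3
ω_s/ω_c = 3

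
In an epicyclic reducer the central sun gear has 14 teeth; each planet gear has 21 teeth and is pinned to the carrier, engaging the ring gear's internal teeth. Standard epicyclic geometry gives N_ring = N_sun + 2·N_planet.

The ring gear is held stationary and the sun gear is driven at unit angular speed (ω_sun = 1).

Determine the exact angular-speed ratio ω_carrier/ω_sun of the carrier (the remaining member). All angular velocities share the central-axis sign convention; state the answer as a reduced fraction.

N_ring = 14 + 2·21 = 56
14(ω_s−ω_c) = −56(ω_r−ω_c),  ω_r=0, ω_s=1
14(1−ω_c) = −56(0−ω_c)  ⇒  70ω_c = 14  ⇒  ω_c = 1/5
ω_c/ω_s = 1/5

1/5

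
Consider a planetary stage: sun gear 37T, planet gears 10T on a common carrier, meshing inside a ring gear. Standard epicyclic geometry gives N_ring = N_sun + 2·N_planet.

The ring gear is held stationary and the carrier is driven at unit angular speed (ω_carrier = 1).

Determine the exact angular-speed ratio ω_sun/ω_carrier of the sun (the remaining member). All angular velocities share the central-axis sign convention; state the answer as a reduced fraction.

94/37

N_ring = 37 + 2·10 = 57
37(ω_s−ω_c) = −57(ω_r−ω_c),  ω_r=0, ω_c=1
ω_s = 1 − (57/37)(0−1) = 94/37
ω_s/ω_c = 94/37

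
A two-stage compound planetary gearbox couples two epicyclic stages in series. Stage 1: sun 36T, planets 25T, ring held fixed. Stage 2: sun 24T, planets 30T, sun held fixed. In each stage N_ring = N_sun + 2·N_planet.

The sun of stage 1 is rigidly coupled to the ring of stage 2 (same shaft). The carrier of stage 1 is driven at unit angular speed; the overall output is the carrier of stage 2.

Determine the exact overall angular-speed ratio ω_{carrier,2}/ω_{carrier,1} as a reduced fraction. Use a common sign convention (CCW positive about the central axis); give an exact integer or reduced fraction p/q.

427/162

Stage 1: N_ring = 36 + 2·25 = 86
Stage 1: 36(ω_s−ω_c) = −86(ω_r−ω_c),  ω_r=0, ω_c=1
Stage 1: ω_s = 1 − (86/36)(0−1) = 61/18
  ⇒ ω_s¹/ω_c¹ = 61/18
Stage 2: N_ring = 24 + 2·30 = 84
Stage 2: 24(ω_s−ω_c) = −84(ω_r−ω_c),  ω_s=0, ω_r=1
Stage 2: 24(0−ω_c) = −84(1−ω_c)  ⇒  108ω_c = 84  ⇒  ω_c = 7/9
  ⇒ ω_c²/ω_r² = 7/9
Coupling ω_r² = ω_s¹ ⇒ overall = 61/18 × 7/9 = 427/162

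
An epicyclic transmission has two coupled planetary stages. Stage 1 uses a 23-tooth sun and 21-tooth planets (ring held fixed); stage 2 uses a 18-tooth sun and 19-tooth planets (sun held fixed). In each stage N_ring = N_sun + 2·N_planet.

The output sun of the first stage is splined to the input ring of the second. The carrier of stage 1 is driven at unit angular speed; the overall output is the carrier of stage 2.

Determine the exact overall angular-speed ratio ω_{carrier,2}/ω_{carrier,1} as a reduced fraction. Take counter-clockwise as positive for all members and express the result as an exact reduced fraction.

Stage 1: N_ring = 23 + 2·21 = 65
Stage 1: 23(ω_s−ω_c) = −65(ω_r−ω_c),  ω_r=0, ω_c=1
Stage 1: ω_s = 1 − (65/23)(0−1) = 88/23
  ⇒ ω_s¹/ω_c¹ = 88/23
Stage 2: N_ring = 18 + 2·19 = 56
Stage 2: 18(ω_s−ω_c) = −56(ω_r−ω_c),  ω_s=0, ω_r=1
Stage 2: 18(0−ω_c) = −56(1−ω_c)  ⇒  74ω_c = 56  ⇒  ω_c = 28/37
  ⇒ ω_c²/ω_r² = 28/37
Coupling ω_r² = ω_s¹ ⇒ overall = 88/23 × 28/37 = 2464/851

2464/851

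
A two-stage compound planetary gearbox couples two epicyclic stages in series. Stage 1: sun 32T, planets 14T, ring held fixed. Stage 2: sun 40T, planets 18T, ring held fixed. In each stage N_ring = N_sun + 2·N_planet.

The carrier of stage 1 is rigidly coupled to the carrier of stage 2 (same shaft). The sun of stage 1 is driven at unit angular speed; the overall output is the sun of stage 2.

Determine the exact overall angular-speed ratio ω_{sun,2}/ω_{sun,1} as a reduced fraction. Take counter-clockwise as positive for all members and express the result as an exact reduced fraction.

116/115

Stage 1: N_ring = 32 + 2·14 = 60
Stage 1: 32(ω_s−ω_c) = −60(ω_r−ω_c),  ω_r=0, ω_s=1
Stage 1: 32(1−ω_c) = −60(0−ω_c)  ⇒  92ω_c = 32  ⇒  ω_c = 8/23
  ⇒ ω_c¹/ω_s¹ = 8/23
Stage 2: N_ring = 40 + 2·18 = 76
Stage 2: 40(ω_s−ω_c) = −76(ω_r−ω_c),  ω_r=0, ω_c=1
Stage 2: ω_s = 1 − (76/40)(0−1) = 29/10
  ⇒ ω_s²/ω_c² = 29/10
Coupling ω_c² = ω_c¹ ⇒ overall = 8/23 × 29/10 = 116/115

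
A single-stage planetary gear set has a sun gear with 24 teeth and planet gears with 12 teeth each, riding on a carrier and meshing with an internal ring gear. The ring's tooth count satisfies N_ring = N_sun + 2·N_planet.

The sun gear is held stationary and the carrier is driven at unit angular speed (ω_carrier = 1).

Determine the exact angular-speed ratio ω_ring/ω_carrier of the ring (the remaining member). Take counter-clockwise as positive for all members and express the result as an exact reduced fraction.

3/2

N_ring = 24 + 2·12 = 48
24(ω_s−ω_c) = −48(ω_r−ω_c),  ω_s=0, ω_c=1
ω_r = 1 − (24/48)(0−1) = 3/2
ω_r/ω_c = 3/2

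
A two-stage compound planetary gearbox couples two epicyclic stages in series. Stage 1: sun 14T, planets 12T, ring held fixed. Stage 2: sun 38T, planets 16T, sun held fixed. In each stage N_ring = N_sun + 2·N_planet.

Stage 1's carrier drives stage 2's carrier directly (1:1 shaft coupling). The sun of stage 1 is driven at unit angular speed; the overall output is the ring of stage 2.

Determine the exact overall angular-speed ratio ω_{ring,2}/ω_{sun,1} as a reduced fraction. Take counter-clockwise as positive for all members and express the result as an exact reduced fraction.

Stage 1: N_ring = 14 + 2·12 = 38
Stage 1: 14(ω_s−ω_c) = −38(ω_r−ω_c),  ω_r=0, ω_s=1
Stage 1: 14(1−ω_c) = −38(0−ω_c)  ⇒  52ω_c = 14  ⇒  ω_c = 7/26
  ⇒ ω_c¹/ω_s¹ = 7/26
Stage 2: N_ring = 38 + 2·16 = 70
Stage 2: 38(ω_s−ω_c) = −70(ω_r−ω_c),  ω_s=0, ω_c=1
Stage 2: ω_r = 1 − (38/70)(0−1) = 54/35
  ⇒ ω_r²/ω_c² = 54/35
Coupling ω_c² = ω_c¹ ⇒ overall = 7/26 × 54/35 = 27/65

27/65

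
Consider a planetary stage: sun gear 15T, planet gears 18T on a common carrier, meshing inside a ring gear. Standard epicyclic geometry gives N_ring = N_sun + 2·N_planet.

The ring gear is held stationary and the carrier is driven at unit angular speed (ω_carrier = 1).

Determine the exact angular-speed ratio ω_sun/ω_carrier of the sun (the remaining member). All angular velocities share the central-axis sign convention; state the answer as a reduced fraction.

N_ring = 15 + 2·18 = 51
15(ω_s−ω_c) = −51(ω_r−ω_c),  ω_r=0, ω_c=1
ω_s = 1 − (51/15)(0−1) = 22/5
ω_s/ω_c = 22/5

22/5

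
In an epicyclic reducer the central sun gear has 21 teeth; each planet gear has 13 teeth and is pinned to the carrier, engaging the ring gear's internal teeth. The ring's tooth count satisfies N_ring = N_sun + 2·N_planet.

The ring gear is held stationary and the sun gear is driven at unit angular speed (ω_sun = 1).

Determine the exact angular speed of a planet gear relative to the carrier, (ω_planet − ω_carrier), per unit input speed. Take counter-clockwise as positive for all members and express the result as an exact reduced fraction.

-987/884

N_ring = 21 + 2·13 = 47
21(ω_s−ω_c) = −47(ω_r−ω_c),  ω_r=0, ω_s=1
21(1−ω_c) = −47(0−ω_c)  ⇒  68ω_c = 21  ⇒  ω_c = 21/68
sun–planet: 21·(1−21/68) = −13·(ω_p−ω_c)  ⇒  ω_p−ω_c = −(21/13)·(47/68) = -987/884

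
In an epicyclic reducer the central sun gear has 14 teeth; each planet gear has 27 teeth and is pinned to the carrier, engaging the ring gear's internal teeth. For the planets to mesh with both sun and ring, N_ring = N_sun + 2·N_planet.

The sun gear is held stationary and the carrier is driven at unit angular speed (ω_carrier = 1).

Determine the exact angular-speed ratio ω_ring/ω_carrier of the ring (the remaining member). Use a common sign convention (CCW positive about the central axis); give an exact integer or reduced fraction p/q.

N_ring = 14 + 2·27 = 68
14(ω_s−ω_c) = −68(ω_r−ω_c),  ω_s=0, ω_c=1
ω_r = 1 − (14/68)(0−1) = 41/34
ω_r/ω_c = 41/34

41/34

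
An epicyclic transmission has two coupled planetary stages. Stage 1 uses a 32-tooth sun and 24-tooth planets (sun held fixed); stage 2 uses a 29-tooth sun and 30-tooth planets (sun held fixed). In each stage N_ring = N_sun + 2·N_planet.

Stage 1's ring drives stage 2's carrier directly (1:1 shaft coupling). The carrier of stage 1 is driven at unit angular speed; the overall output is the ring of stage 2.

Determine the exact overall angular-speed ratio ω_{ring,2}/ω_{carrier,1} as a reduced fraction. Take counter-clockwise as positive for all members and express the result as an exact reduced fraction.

Stage 1: N_ring = 32 + 2·24 = 80
Stage 1: 32(ω_s−ω_c) = −80(ω_r−ω_c),  ω_s=0, ω_c=1
Stage 1: ω_r = 1 − (32/80)(0−1) = 7/5
  ⇒ ω_r¹/ω_c¹ = 7/5
Stage 2: N_ring = 29 + 2·30 = 89
Stage 2: 29(ω_s−ω_c) = −89(ω_r−ω_c),  ω_s=0, ω_c=1
Stage 2: ω_r = 1 − (29/89)(0−1) = 118/89
  ⇒ ω_r²/ω_c² = 118/89
Coupling ω_c² = ω_r¹ ⇒ overall = 7/5 × 118/89 = 826/445

826/445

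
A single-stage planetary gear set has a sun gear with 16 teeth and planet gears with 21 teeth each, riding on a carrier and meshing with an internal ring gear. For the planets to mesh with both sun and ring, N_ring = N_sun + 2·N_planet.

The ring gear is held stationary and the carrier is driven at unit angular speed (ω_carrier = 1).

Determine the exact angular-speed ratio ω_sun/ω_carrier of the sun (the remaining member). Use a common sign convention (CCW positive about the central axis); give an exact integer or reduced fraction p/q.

N_ring = 16 + 2·21 = 58
16(ω_s−ω_c) = −58(ω_r−ω_c),  ω_r=0, ω_c=1
ω_s = 1 − (58/16)(0−1) = 37/8
ω_s/ω_c = 37/8

37/8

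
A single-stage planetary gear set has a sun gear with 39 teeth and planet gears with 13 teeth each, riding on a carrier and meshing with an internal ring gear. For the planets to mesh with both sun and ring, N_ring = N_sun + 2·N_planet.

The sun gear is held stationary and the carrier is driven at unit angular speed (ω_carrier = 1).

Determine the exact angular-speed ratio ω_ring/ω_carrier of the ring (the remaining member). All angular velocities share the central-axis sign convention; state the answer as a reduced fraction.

N_ring = 39 + 2·13 = 65
39(ω_s−ω_c) = −65(ω_r−ω_c),  ω_s=0, ω_c=1
ω_r = 1 − (39/65)(0−1) = 8/5
ω_r/ω_c = 8/5

8/5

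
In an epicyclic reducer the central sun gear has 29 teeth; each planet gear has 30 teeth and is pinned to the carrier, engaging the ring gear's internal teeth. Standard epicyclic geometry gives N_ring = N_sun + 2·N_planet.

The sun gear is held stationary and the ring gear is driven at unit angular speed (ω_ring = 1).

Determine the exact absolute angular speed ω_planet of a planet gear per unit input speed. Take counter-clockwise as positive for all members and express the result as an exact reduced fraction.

89/60

N_ring = 29 + 2·30 = 89
29(ω_s−ω_c) = −89(ω_r−ω_c),  ω_s=0, ω_r=1
29(0−ω_c) = −89(1−ω_c)  ⇒  118ω_c = 89  ⇒  ω_c = 89/118
sun–planet: 29·(0−89/118) = −30·(ω_p−ω_c)  ⇒  ω_p−ω_c = −(29/30)·(-89/118) = 2581/3540
ω_p = 89/118 + 2581/3540 = 89/60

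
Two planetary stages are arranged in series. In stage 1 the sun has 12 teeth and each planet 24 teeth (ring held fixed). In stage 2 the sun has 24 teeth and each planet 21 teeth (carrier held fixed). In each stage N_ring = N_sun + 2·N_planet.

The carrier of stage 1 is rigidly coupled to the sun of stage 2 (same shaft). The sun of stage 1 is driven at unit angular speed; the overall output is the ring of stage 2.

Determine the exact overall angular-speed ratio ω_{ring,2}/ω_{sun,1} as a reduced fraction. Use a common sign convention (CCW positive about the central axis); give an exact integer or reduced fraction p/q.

-2/33

Stage 1: N_ring = 12 + 2·24 = 60
Stage 1: 12(ω_s−ω_c) = −60(ω_r−ω_c),  ω_r=0, ω_s=1
Stage 1: 12(1−ω_c) = −60(0−ω_c)  ⇒  72ω_c = 12  ⇒  ω_c = 1/6
  ⇒ ω_c¹/ω_s¹ = 1/6
Stage 2: N_ring = 24 + 2·21 = 66
Stage 2: 24(ω_s−ω_c) = −66(ω_r−ω_c),  ω_c=0, ω_s=1
Stage 2: ω_r = 0 − (24/66)(1−0) = -4/11
  ⇒ ω_r²/ω_s² = -4/11
Coupling ω_s² = ω_c¹ ⇒ overall = 1/6 × -4/11 = -2/33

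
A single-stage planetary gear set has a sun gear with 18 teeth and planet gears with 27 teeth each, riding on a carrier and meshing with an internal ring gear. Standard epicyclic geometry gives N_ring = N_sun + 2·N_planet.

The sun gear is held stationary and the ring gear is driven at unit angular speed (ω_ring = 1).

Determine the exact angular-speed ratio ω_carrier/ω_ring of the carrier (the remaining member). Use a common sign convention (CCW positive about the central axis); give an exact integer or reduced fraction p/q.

N_ring = 18 + 2·27 = 72
18(ω_s−ω_c) = −72(ω_r−ω_c),  ω_s=0, ω_r=1
18(0−ω_c) = −72(1−ω_c)  ⇒  90ω_c = 72  ⇒  ω_c = 4/5
ω_c/ω_r = 4/5

4/5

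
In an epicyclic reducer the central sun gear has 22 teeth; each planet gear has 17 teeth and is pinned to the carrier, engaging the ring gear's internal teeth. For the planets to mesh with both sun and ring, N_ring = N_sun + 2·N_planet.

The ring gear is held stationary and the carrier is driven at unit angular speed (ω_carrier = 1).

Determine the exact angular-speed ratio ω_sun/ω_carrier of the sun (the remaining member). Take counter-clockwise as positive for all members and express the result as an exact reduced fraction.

39/11

N_ring = 22 + 2·17 = 56
22(ω_s−ω_c) = −56(ω_r−ω_c),  ω_r=0, ω_c=1
ω_s = 1 − (56/22)(0−1) = 39/11
ω_s/ω_c = 39/11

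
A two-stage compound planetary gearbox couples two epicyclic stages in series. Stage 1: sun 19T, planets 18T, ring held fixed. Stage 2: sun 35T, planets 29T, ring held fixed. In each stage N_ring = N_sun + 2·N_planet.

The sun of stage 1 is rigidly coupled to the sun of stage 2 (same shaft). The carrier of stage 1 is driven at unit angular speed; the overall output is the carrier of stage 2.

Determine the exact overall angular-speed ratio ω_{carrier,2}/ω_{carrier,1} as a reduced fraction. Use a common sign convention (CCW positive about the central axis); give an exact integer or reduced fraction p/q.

1295/1216

Stage 1: N_ring = 19 + 2·18 = 55
Stage 1: 19(ω_s−ω_c) = −55(ω_r−ω_c),  ω_r=0, ω_c=1
Stage 1: ω_s = 1 − (55/19)(0−1) = 74/19
  ⇒ ω_s¹/ω_c¹ = 74/19
Stage 2: N_ring = 35 + 2·29 = 93
Stage 2: 35(ω_s−ω_c) = −93(ω_r−ω_c),  ω_r=0, ω_s=1
Stage 2: 35(1−ω_c) = −93(0−ω_c)  ⇒  128ω_c = 35  ⇒  ω_c = 35/128
  ⇒ ω_c²/ω_s² = 35/128
Coupling ω_s² = ω_s¹ ⇒ overall = 74/19 × 35/128 = 1295/1216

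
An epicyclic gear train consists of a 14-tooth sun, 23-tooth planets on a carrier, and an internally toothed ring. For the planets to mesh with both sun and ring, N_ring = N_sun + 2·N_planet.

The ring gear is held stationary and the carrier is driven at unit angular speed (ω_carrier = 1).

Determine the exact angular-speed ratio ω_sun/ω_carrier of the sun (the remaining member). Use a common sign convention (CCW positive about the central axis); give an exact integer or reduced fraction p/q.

37/7

N_ring = 14 + 2·23 = 60
14(ω_s−ω_c) = −60(ω_r−ω_c),  ω_r=0, ω_c=1
ω_s = 1 − (60/14)(0−1) = 37/7
ω_s/ω_c = 37/7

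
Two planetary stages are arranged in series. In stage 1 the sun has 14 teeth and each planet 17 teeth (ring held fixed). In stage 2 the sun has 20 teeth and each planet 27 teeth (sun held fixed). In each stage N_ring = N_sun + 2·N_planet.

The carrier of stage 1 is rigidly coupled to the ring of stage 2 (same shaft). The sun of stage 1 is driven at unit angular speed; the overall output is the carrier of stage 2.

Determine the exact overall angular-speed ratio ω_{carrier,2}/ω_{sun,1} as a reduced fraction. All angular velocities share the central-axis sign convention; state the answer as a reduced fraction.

259/1457

Stage 1: N_ring = 14 + 2·17 = 48
Stage 1: 14(ω_s−ω_c) = −48(ω_r−ω_c),  ω_r=0, ω_s=1
Stage 1: 14(1−ω_c) = −48(0−ω_c)  ⇒  62ω_c = 14  ⇒  ω_c = 7/31
  ⇒ ω_c¹/ω_s¹ = 7/31
Stage 2: N_ring = 20 + 2·27 = 74
Stage 2: 20(ω_s−ω_c) = −74(ω_r−ω_c),  ω_s=0, ω_r=1
Stage 2: 20(0−ω_c) = −74(1−ω_c)  ⇒  94ω_c = 74  ⇒  ω_c = 37/47
  ⇒ ω_c²/ω_r² = 37/47
Coupling ω_r² = ω_c¹ ⇒ overall = 7/31 × 37/47 = 259/1457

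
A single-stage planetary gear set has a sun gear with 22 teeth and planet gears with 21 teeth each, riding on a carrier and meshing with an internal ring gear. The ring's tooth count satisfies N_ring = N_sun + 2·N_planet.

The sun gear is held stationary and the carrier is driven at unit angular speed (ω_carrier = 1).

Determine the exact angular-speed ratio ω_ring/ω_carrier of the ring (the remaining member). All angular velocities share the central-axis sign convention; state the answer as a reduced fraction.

43/32

N_ring = 22 + 2·21 = 64
22(ω_s−ω_c) = −64(ω_r−ω_c),  ω_s=0, ω_c=1
ω_r = 1 − (22/64)(0−1) = 43/32
ω_r/ω_c = 43/32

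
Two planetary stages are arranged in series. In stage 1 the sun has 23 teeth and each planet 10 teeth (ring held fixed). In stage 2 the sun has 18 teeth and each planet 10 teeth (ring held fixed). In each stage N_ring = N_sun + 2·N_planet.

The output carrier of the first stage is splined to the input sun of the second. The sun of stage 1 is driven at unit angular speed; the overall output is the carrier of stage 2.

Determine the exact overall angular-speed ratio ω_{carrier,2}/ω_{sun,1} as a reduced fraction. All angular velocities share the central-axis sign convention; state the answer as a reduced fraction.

69/616

Stage 1: N_ring = 23 + 2·10 = 43
Stage 1: 23(ω_s−ω_c) = −43(ω_r−ω_c),  ω_r=0, ω_s=1
Stage 1: 23(1−ω_c) = −43(0−ω_c)  ⇒  66ω_c = 23  ⇒  ω_c = 23/66
  ⇒ ω_c¹/ω_s¹ = 23/66
Stage 2: N_ring = 18 + 2·10 = 38
Stage 2: 18(ω_s−ω_c) = −38(ω_r−ω_c),  ω_r=0, ω_s=1
Stage 2: 18(1−ω_c) = −38(0−ω_c)  ⇒  56ω_c = 18  ⇒  ω_c = 9/28
  ⇒ ω_c²/ω_s² = 9/28
Coupling ω_s² = ω_c¹ ⇒ overall = 23/66 × 9/28 = 69/616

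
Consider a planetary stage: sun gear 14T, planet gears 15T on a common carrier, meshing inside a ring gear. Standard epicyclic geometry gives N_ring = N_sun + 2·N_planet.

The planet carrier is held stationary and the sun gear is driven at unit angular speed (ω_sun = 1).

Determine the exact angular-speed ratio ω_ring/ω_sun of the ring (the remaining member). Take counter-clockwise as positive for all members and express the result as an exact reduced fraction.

N_ring = 14 + 2·15 = 44
14(ω_s−ω_c) = −44(ω_r−ω_c),  ω_c=0, ω_s=1
ω_r = 0 − (14/44)(1−0) = -7/22
ω_r/ω_s = -7/22

-7/22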